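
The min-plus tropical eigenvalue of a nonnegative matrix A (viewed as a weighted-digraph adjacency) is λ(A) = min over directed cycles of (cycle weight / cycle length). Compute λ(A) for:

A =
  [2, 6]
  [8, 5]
λ(A) = 2

Enumerate directed cycles and compute their means (weight / length). Sample:
  cycle 0 → 0: weight = 2, length = 1, mean = 2/1 ≈ 2.000
  cycle 1 → 1: weight = 5, length = 1, mean = 5/1 ≈ 5.000
  cycle 0 → 1 → 0: weight = 14, length = 2, mean = 14/2 ≈ 7.000
  cycle 1 → 0 → 1: weight = 14, length = 2, mean = 14/2 ≈ 7.000
Minimum mean = 2.000, attained e.g. along the cycle 0 → 0 with weight 2 and length 1. So λ(A) = 2/1 = 2.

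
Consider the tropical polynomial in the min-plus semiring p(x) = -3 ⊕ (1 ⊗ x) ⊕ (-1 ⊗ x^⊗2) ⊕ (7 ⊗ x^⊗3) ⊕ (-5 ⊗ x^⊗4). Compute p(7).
p(7) = -3

A tropical monomial a ⊗ x^⊗i evaluates to a + i · x. Evaluating each term at x = 7:
  Term 0 contributes -3 + 0 · 7 = -3
  Term 1 contributes 1 + 1 · 7 = 8
  Term 2 contributes -1 + 2 · 7 = 13
  Term 3 contributes 7 + 3 · 7 = 28
  Term 4 contributes -5 + 4 · 7 = 23
p(7) = ⊕ of these = min[-3, 8, 13, 28, 23] = -3.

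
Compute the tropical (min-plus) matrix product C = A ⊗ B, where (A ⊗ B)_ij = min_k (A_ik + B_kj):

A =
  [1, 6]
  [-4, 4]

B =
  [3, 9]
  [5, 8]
A ⊗ B =
  [4, 10]
  [-1, 5]

Apply the min-plus product entry-by-entry:
  C[0][0] = min over k of (A[0][0] + B[0][0] = 1 + 3 = 4, A[0][1] + B[1][0] = 6 + 5 = 11) = 4 (attained at k = 0)
  C[0][1] = min over k of (A[0][0] + B[0][1] = 1 + 9 = 10, A[0][1] + B[1][1] = 6 + 8 = 14) = 10 (attained at k = 0)
  C[1][0] = min over k of (A[1][0] + B[0][0] = -4 + 3 = -1, A[1][1] + B[1][0] = 4 + 5 = 9) = -1 (attained at k = 0)
  C[1][1] = min over k of (A[1][0] + B[0][1] = -4 + 9 = 5, A[1][1] + B[1][1] = 4 + 8 = 12) = 5 (attained at k = 0)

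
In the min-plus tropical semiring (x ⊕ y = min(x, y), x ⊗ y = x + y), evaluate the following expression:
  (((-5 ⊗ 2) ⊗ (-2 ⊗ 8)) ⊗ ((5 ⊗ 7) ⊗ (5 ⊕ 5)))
(((-5 ⊗ 2) ⊗ (-2 ⊗ 8)) ⊗ ((5 ⊗ 7) ⊗ (5 ⊕ 5))) = 20

Expand innermost to outermost. Recall ⊕ takes the minimum of its arguments and ⊗ takes their sum. Working out the expression (((-5 ⊗ 2) ⊗ (-2 ⊗ 8)) ⊗ ((5 ⊗ 7) ⊗ (5 ⊕ 5))) gives 20.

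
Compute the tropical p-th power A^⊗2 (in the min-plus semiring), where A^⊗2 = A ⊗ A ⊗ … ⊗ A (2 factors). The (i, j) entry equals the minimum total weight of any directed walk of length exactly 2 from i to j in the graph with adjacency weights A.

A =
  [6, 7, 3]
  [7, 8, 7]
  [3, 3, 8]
A^⊗2 =
  [6, 6, 9]
  [10, 10, 10]
  [9, 10, 6]

Each entry (A^⊗2)_ij equals the minimum over all length-2 walks i = v_0 → v_1 → … → v_2 = j of Σ_t A[v_t][v_{t+1}]. For example, for (i, j) = (0, 2) we minimise over 3 possible intermediate vertex sequences; the minimum is 9, attained along the walk 0 → 0 → 2.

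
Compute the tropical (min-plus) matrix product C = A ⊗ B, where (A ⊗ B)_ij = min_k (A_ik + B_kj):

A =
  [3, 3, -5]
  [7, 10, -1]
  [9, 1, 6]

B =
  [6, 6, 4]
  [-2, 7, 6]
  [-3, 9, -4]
A ⊗ B =
  [-8, 4, -9]
  [-4, 8, -5]
  [-1, 8, 2]

Apply the min-plus product entry-by-entry:
  C[0][0] = min over k of (A[0][0] + B[0][0] = 3 + 6 = 9, A[0][1] + B[1][0] = 3 + -2 = 1, A[0][2] + B[2][0] = -5 + -3 = -8) = -8 (attained at k = 2)
  C[0][1] = min over k of (A[0][0] + B[0][1] = 3 + 6 = 9, A[0][1] + B[1][1] = 3 + 7 = 10, A[0][2] + B[2][1] = -5 + 9 = 4) = 4 (attained at k = 2)
  C[0][2] = min over k of (A[0][0] + B[0][2] = 3 + 4 = 7, A[0][1] + B[1][2] = 3 + 6 = 9, A[0][2] + B[2][2] = -5 + -4 = -9) = -9 (attained at k = 2)
  C[1][0] = min over k of (A[1][0] + B[0][0] = 7 + 6 = 13, A[1][1] + B[1][0] = 10 + -2 = 8, A[1][2] + B[2][0] = -1 + -3 = -4) = -4 (attained at k = 2)
  C[1][1] = min over k of (A[1][0] + B[0][1] = 7 + 6 = 13, A[1][1] + B[1][1] = 10 + 7 = 17, A[1][2] + B[2][1] = -1 + 9 = 8) = 8 (attained at k = 2)
  C[1][2] = min over k of (A[1][0] + B[0][2] = 7 + 4 = 11, A[1][1] + B[1][2] = 10 + 6 = 16, A[1][2] + B[2][2] = -1 + -4 = -5) = -5 (attained at k = 2)
  C[2][0] = min over k of (A[2][0] + B[0][0] = 9 + 6 = 15, A[2][1] + B[1][0] = 1 + -2 = -1, A[2][2] + B[2][0] = 6 + -3 = 3) = -1 (attained at k = 1)
  C[2][1] = min over k of (A[2][0] + B[0][1] = 9 + 6 = 15, A[2][1] + B[1][1] = 1 + 7 = 8, A[2][2] + B[2][1] = 6 + 9 = 15) = 8 (attained at k = 1)
  C[2][2] = min over k of (A[2][0] + B[0][2] = 9 + 4 = 13, A[2][1] + B[1][2] = 1 + 6 = 7, A[2][2] + B[2][2] = 6 + -4 = 2) = 2 (attained at k = 2)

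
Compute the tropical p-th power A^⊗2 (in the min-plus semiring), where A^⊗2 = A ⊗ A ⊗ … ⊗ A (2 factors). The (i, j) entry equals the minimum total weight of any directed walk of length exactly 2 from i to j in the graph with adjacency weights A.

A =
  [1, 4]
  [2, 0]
A^⊗2 =
  [2, 4]
  [2, 0]

Each entry (A^⊗2)_ij equals the minimum over all length-2 walks i = v_0 → v_1 → … → v_2 = j of Σ_t A[v_t][v_{t+1}]. For example, for (i, j) = (0, 1) we minimise over 2 possible intermediate vertex sequences; the minimum is 4, attained along the walk 0 → 1 → 1.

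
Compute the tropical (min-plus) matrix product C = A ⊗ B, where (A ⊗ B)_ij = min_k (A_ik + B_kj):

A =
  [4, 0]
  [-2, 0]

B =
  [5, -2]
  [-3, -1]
A ⊗ B =
  [-3, -1]
  [-3, -4]

Apply the min-plus product entry-by-entry:
  C[0][0] = min over k of (A[0][0] + B[0][0] = 4 + 5 = 9, A[0][1] + B[1][0] = 0 + -3 = -3) = -3 (attained at k = 1)
  C[0][1] = min over k of (A[0][0] + B[0][1] = 4 + -2 = 2, A[0][1] + B[1][1] = 0 + -1 = -1) = -1 (attained at k = 1)
  C[1][0] = min over k of (A[1][0] + B[0][0] = -2 + 5 = 3, A[1][1] + B[1][0] = 0 + -3 = -3) = -3 (attained at k = 1)
  C[1][1] = min over k of (A[1][0] + B[0][1] = -2 + -2 = -4, A[1][1] + B[1][1] = 0 + -1 = -1) = -4 (attained at k = 0)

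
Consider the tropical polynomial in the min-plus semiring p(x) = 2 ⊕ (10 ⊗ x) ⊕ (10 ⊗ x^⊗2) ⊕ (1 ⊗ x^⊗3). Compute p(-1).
p(-1) = -2

A tropical monomial a ⊗ x^⊗i evaluates to a + i · x. Evaluating each term at x = -1:
  Term 0 contributes 2 + 0 · -1 = 2
  Term 1 contributes 10 + 1 · -1 = 9
  Term 2 contributes 10 + 2 · -1 = 8
  Term 3 contributes 1 + 3 · -1 = -2
p(-1) = ⊕ of these = min[2, 9, 8, -2] = -2.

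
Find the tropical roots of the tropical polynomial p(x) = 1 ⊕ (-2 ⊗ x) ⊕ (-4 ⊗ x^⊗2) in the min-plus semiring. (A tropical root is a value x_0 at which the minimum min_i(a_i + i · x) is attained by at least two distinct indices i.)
Roots: {2, 3}

Each tropical root is a break point of the lower envelope of the lines y = a_i + i · x (there are 3 lines, with slopes 0, 1, ..., 2). Only the lines that attain the minimum somewhere contribute to roots; other lines are dominated. Here the surviving (envelope) indices are i = 2, i = 1, i = 0.
Intersections between consecutive envelope lines give the roots: for adjacent envelope indices i < j the intersection is x = (a_i − a_j) / (j − i). Reading off the sorted break points: {2, 3}.
Verification: at each break x_0, at least two indices attain the minimum of min_i(a_i + i · x_0).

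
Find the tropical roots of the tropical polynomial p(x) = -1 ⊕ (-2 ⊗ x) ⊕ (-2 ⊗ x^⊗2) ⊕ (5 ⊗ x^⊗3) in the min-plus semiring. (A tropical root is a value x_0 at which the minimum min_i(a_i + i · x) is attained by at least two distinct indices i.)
Roots: {-7, 0, 1}

Each tropical root is a break point of the lower envelope of the lines y = a_i + i · x (there are 4 lines, with slopes 0, 1, ..., 3). Only the lines that attain the minimum somewhere contribute to roots; other lines are dominated. Here the surviving (envelope) indices are i = 3, i = 2, i = 1, i = 0.
Intersections between consecutive envelope lines give the roots: for adjacent envelope indices i < j the intersection is x = (a_i − a_j) / (j − i). Reading off the sorted break points: {-7, 0, 1}.
Verification: at each break x_0, at least two indices attain the minimum of min_i(a_i + i · x_0).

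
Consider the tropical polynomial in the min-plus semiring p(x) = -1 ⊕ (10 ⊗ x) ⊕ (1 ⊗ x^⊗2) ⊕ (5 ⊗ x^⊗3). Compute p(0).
p(0) = -1

A tropical monomial a ⊗ x^⊗i evaluates to a + i · x. Evaluating each term at x = 0:
  Term 0 contributes -1 + 0 · 0 = -1
  Term 1 contributes 10 + 1 · 0 = 10
  Term 2 contributes 1 + 2 · 0 = 1
  Term 3 contributes 5 + 3 · 0 = 5
p(0) = ⊕ of these = min[-1, 10, 1, 5] = -1.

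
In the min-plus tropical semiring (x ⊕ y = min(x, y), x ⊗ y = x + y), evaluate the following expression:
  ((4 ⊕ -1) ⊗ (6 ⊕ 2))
((4 ⊕ -1) ⊗ (6 ⊕ 2)) = 1

Expand innermost to outermost. Recall ⊕ takes the minimum of its arguments and ⊗ takes their sum. Working out the expression ((4 ⊕ -1) ⊗ (6 ⊕ 2)) gives 1.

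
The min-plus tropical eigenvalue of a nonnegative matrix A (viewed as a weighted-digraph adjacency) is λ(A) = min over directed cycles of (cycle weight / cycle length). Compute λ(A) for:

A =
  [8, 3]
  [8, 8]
λ(A) = 11/2

Enumerate directed cycles and compute their means (weight / length). Sample:
  cycle 0 → 0: weight = 8, length = 1, mean = 8/1 ≈ 8.000
  cycle 1 → 1: weight = 8, length = 1, mean = 8/1 ≈ 8.000
  cycle 0 → 1 → 0: weight = 11, length = 2, mean = 11/2 ≈ 5.500
  cycle 1 → 0 → 1: weight = 11, length = 2, mean = 11/2 ≈ 5.500
Minimum mean = 5.500, attained e.g. along the cycle 0 → 1 → 0 with weight 11 and length 2. So λ(A) = 11/2 = 11/2.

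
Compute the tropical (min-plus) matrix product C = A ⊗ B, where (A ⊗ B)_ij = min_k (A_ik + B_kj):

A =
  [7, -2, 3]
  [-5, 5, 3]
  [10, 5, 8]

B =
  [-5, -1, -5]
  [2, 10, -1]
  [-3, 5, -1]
A ⊗ B =
  [0, 6, -3]
  [-10, -6, -10]
  [5, 9, 4]

Apply the min-plus product entry-by-entry:
  C[0][0] = min over k of (A[0][0] + B[0][0] = 7 + -5 = 2, A[0][1] + B[1][0] = -2 + 2 = 0, A[0][2] + B[2][0] = 3 + -3 = 0) = 0 (attained at k = 1)
  C[0][1] = min over k of (A[0][0] + B[0][1] = 7 + -1 = 6, A[0][1] + B[1][1] = -2 + 10 = 8, A[0][2] + B[2][1] = 3 + 5 = 8) = 6 (attained at k = 0)
  C[0][2] = min over k of (A[0][0] + B[0][2] = 7 + -5 = 2, A[0][1] + B[1][2] = -2 + -1 = -3, A[0][2] + B[2][2] = 3 + -1 = 2) = -3 (attained at k = 1)
  C[1][0] = min over k of (A[1][0] + B[0][0] = -5 + -5 = -10, A[1][1] + B[1][0] = 5 + 2 = 7, A[1][2] + B[2][0] = 3 + -3 = 0) = -10 (attained at k = 0)
  C[1][1] = min over k of (A[1][0] + B[0][1] = -5 + -1 = -6, A[1][1] + B[1][1] = 5 + 10 = 15, A[1][2] + B[2][1] = 3 + 5 = 8) = -6 (attained at k = 0)
  C[1][2] = min over k of (A[1][0] + B[0][2] = -5 + -5 = -10, A[1][1] + B[1][2] = 5 + -1 = 4, A[1][2] + B[2][2] = 3 + -1 = 2) = -10 (attained at k = 0)
  C[2][0] = min over k of (A[2][0] + B[0][0] = 10 + -5 = 5, A[2][1] + B[1][0] = 5 + 2 = 7, A[2][2] + B[2][0] = 8 + -3 = 5) = 5 (attained at k = 0)
  C[2][1] = min over k of (A[2][0] + B[0][1] = 10 + -1 = 9, A[2][1] + B[1][1] = 5 + 10 = 15, A[2][2] + B[2][1] = 8 + 5 = 13) = 9 (attained at k = 0)
  C[2][2] = min over k of (A[2][0] + B[0][2] = 10 + -5 = 5, A[2][1] + B[1][2] = 5 + -1 = 4, A[2][2] + B[2][2] = 8 + -1 = 7) = 4 (attained at k = 1)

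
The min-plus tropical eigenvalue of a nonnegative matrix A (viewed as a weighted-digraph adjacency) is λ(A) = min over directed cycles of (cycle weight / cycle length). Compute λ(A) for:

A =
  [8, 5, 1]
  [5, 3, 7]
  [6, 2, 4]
λ(A) = 8/3

Enumerate directed cycles and compute their means (weight / length). Sample:
  cycle 0 → 0: weight = 8, length = 1, mean = 8/1 ≈ 8.000
  cycle 1 → 1: weight = 3, length = 1, mean = 3/1 ≈ 3.000
  cycle 2 → 2: weight = 4, length = 1, mean = 4/1 ≈ 4.000
  cycle 0 → 1 → 0: weight = 10, length = 2, mean = 10/2 ≈ 5.000
  cycle 0 → 2 → 0: weight = 7, length = 2, mean = 7/2 ≈ 3.500
  cycle 1 → 0 → 1: weight = 10, length = 2, mean = 10/2 ≈ 5.000
Minimum mean = 2.667, attained e.g. along the cycle 0 → 2 → 1 → 0 with weight 8 and length 3. So λ(A) = 8/3 = 8/3.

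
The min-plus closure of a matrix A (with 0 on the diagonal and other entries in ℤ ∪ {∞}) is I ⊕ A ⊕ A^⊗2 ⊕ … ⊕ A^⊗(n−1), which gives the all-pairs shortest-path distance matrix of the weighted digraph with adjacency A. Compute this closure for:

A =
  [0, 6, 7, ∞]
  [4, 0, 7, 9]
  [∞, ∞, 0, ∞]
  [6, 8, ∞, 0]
Closure =
  [0, 6, 7, 15]
  [4, 0, 7, 9]
  [∞, ∞, 0, ∞]
  [6, 8, 13, 0]

This is the Floyd-Warshall all-pairs shortest-path computation. For each intermediate vertex k = 0, 1, …, 3, update dist[i][j] ← min(dist[i][j], dist[i][k] + dist[k][j]). The final matrix gives, for each (i, j), the minimum total weight of any directed path from i to j (possibly empty when i = j).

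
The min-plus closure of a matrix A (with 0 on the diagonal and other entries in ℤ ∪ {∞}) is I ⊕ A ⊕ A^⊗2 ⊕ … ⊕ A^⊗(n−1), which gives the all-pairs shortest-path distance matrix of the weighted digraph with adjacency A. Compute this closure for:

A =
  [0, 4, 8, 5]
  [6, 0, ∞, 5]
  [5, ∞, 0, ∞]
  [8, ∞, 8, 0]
Closure =
  [0, 4, 8, 5]
  [6, 0, 13, 5]
  [5, 9, 0, 10]
  [8, 12, 8, 0]

This is the Floyd-Warshall all-pairs shortest-path computation. For each intermediate vertex k = 0, 1, …, 3, update dist[i][j] ← min(dist[i][j], dist[i][k] + dist[k][j]). The final matrix gives, for each (i, j), the minimum total weight of any directed path from i to j (possibly empty when i = j).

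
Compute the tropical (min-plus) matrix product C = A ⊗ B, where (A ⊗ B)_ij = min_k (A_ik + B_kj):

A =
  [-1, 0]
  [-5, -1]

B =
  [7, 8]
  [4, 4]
A ⊗ B =
  [4, 4]
  [2, 3]

Apply the min-plus product entry-by-entry:
  C[0][0] = min over k of (A[0][0] + B[0][0] = -1 + 7 = 6, A[0][1] + B[1][0] = 0 + 4 = 4) = 4 (attained at k = 1)
  C[0][1] = min over k of (A[0][0] + B[0][1] = -1 + 8 = 7, A[0][1] + B[1][1] = 0 + 4 = 4) = 4 (attained at k = 1)
  C[1][0] = min over k of (A[1][0] + B[0][0] = -5 + 7 = 2, A[1][1] + B[1][0] = -1 + 4 = 3) = 2 (attained at k = 0)
  C[1][1] = min over k of (A[1][0] + B[0][1] = -5 + 8 = 3, A[1][1] + B[1][1] = -1 + 4 = 3) = 3 (attained at k = 0)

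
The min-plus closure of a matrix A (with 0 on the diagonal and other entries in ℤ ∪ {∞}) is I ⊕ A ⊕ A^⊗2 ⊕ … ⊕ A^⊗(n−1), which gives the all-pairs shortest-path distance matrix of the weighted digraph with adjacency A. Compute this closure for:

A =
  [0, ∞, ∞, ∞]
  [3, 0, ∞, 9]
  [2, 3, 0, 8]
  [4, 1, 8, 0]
Closure =
  [0, ∞, ∞, ∞]
  [3, 0, 17, 9]
  [2, 3, 0, 8]
  [4, 1, 8, 0]

This is the Floyd-Warshall all-pairs shortest-path computation. For each intermediate vertex k = 0, 1, …, 3, update dist[i][j] ← min(dist[i][j], dist[i][k] + dist[k][j]). The final matrix gives, for each (i, j), the minimum total weight of any directed path from i to j (possibly empty when i = j).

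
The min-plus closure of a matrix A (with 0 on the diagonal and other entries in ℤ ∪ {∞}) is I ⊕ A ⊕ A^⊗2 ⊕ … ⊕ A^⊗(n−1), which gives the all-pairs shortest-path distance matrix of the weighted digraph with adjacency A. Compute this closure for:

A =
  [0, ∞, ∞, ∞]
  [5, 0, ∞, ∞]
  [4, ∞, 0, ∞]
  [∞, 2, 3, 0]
Closure =
  [0, ∞, ∞, ∞]
  [5, 0, ∞, ∞]
  [4, ∞, 0, ∞]
  [7, 2, 3, 0]

This is the Floyd-Warshall all-pairs shortest-path computation. For each intermediate vertex k = 0, 1, …, 3, update dist[i][j] ← min(dist[i][j], dist[i][k] + dist[k][j]). The final matrix gives, for each (i, j), the minimum total weight of any directed path from i to j (possibly empty when i = j).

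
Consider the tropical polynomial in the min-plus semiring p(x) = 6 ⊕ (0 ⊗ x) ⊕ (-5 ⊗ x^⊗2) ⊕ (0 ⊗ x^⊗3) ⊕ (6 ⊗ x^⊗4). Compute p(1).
p(1) = -3

A tropical monomial a ⊗ x^⊗i evaluates to a + i · x. Evaluating each term at x = 1:
  Term 0 contributes 6 + 0 · 1 = 6
  Term 1 contributes 0 + 1 · 1 = 1
  Term 2 contributes -5 + 2 · 1 = -3
  Term 3 contributes 0 + 3 · 1 = 3
  Term 4 contributes 6 + 4 · 1 = 10
p(1) = ⊕ of these = min[6, 1, -3, 3, 10] = -3.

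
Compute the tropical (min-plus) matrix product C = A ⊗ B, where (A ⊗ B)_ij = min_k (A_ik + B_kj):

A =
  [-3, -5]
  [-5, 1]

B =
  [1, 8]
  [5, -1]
A ⊗ B =
  [-2, -6]
  [-4, 0]

Apply the min-plus product entry-by-entry:
  C[0][0] = min over k of (A[0][0] + B[0][0] = -3 + 1 = -2, A[0][1] + B[1][0] = -5 + 5 = 0) = -2 (attained at k = 0)
  C[0][1] = min over k of (A[0][0] + B[0][1] = -3 + 8 = 5, A[0][1] + B[1][1] = -5 + -1 = -6) = -6 (attained at k = 1)
  C[1][0] = min over k of (A[1][0] + B[0][0] = -5 + 1 = -4, A[1][1] + B[1][0] = 1 + 5 = 6) = -4 (attained at k = 0)
  C[1][1] = min over k of (A[1][0] + B[0][1] = -5 + 8 = 3, A[1][1] + B[1][1] = 1 + -1 = 0) = 0 (attained at k = 1)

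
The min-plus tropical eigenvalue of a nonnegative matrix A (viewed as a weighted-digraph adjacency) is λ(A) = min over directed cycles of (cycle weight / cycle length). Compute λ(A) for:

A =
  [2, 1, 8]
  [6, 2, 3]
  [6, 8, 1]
λ(A) = 1

Enumerate directed cycles and compute their means (weight / length). Sample:
  cycle 0 → 0: weight = 2, length = 1, mean = 2/1 ≈ 2.000
  cycle 1 → 1: weight = 2, length = 1, mean = 2/1 ≈ 2.000
  cycle 2 → 2: weight = 1, length = 1, mean = 1/1 ≈ 1.000
  cycle 0 → 1 → 0: weight = 7, length = 2, mean = 7/2 ≈ 3.500
  cycle 0 → 2 → 0: weight = 14, length = 2, mean = 14/2 ≈ 7.000
  cycle 1 → 0 → 1: weight = 7, length = 2, mean = 7/2 ≈ 3.500
Minimum mean = 1.000, attained e.g. along the cycle 2 → 2 with weight 1 and length 1. So λ(A) = 1/1 = 1.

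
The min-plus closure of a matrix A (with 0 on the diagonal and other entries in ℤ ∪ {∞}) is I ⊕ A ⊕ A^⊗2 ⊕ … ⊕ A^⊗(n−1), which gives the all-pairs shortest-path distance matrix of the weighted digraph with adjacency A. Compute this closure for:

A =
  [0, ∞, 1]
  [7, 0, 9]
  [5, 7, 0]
Closure =
  [0, 8, 1]
  [7, 0, 8]
  [5, 7, 0]

This is the Floyd-Warshall all-pairs shortest-path computation. For each intermediate vertex k = 0, 1, …, 2, update dist[i][j] ← min(dist[i][j], dist[i][k] + dist[k][j]). The final matrix gives, for each (i, j), the minimum total weight of any directed path from i to j (possibly empty when i = j).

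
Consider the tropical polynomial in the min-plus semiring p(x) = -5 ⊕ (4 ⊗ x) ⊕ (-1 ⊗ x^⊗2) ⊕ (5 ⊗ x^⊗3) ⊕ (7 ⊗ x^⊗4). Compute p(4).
p(4) = -5

A tropical monomial a ⊗ x^⊗i evaluates to a + i · x. Evaluating each term at x = 4:
  Term 0 contributes -5 + 0 · 4 = -5
  Term 1 contributes 4 + 1 · 4 = 8
  Term 2 contributes -1 + 2 · 4 = 7
  Term 3 contributes 5 + 3 · 4 = 17
  Term 4 contributes 7 + 4 · 4 = 23
p(4) = ⊕ of these = min[-5, 8, 7, 17, 23] = -5.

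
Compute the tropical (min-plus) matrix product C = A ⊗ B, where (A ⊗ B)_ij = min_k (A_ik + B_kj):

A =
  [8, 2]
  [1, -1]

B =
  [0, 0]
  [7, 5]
A ⊗ B =
  [8, 7]
  [1, 1]

Apply the min-plus product entry-by-entry:
  C[0][0] = min over k of (A[0][0] + B[0][0] = 8 + 0 = 8, A[0][1] + B[1][0] = 2 + 7 = 9) = 8 (attained at k = 0)
  C[0][1] = min over k of (A[0][0] + B[0][1] = 8 + 0 = 8, A[0][1] + B[1][1] = 2 + 5 = 7) = 7 (attained at k = 1)
  C[1][0] = min over k of (A[1][0] + B[0][0] = 1 + 0 = 1, A[1][1] + B[1][0] = -1 + 7 = 6) = 1 (attained at k = 0)
  C[1][1] = min over k of (A[1][0] + B[0][1] = 1 + 0 = 1, A[1][1] + B[1][1] = -1 + 5 = 4) = 1 (attained at k = 0)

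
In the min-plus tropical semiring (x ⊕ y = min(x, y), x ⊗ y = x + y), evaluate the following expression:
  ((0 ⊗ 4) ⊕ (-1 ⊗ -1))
((0 ⊗ 4) ⊕ (-1 ⊗ -1)) = -2

Expand innermost to outermost. Recall ⊕ takes the minimum of its arguments and ⊗ takes their sum. Working out the expression ((0 ⊗ 4) ⊕ (-1 ⊗ -1)) gives -2.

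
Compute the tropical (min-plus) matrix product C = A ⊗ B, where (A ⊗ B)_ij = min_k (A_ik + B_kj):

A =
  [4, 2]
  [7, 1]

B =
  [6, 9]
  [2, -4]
A ⊗ B =
  [4, -2]
  [3, -3]

Apply the min-plus product entry-by-entry:
  C[0][0] = min over k of (A[0][0] + B[0][0] = 4 + 6 = 10, A[0][1] + B[1][0] = 2 + 2 = 4) = 4 (attained at k = 1)
  C[0][1] = min over k of (A[0][0] + B[0][1] = 4 + 9 = 13, A[0][1] + B[1][1] = 2 + -4 = -2) = -2 (attained at k = 1)
  C[1][0] = min over k of (A[1][0] + B[0][0] = 7 + 6 = 13, A[1][1] + B[1][0] = 1 + 2 = 3) = 3 (attained at k = 1)
  C[1][1] = min over k of (A[1][0] + B[0][1] = 7 + 9 = 16, A[1][1] + B[1][1] = 1 + -4 = -3) = -3 (attained at k = 1)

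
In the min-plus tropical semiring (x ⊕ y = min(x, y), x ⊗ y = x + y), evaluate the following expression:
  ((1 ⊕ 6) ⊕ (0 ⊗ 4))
((1 ⊕ 6) ⊕ (0 ⊗ 4)) = 1

Expand innermost to outermost. Recall ⊕ takes the minimum of its arguments and ⊗ takes their sum. Working out the expression ((1 ⊕ 6) ⊕ (0 ⊗ 4)) gives 1.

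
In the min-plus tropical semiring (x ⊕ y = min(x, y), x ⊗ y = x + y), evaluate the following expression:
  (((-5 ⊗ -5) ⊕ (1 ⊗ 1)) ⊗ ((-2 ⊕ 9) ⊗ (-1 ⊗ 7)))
(((-5 ⊗ -5) ⊕ (1 ⊗ 1)) ⊗ ((-2 ⊕ 9) ⊗ (-1 ⊗ 7))) = -6

Expand innermost to outermost. Recall ⊕ takes the minimum of its arguments and ⊗ takes their sum. Working out the expression (((-5 ⊗ -5) ⊕ (1 ⊗ 1)) ⊗ ((-2 ⊕ 9) ⊗ (-1 ⊗ 7))) gives -6.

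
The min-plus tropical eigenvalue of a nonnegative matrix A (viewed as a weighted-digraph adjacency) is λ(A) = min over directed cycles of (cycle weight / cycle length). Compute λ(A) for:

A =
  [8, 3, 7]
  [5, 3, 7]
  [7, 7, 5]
λ(A) = 3

Enumerate directed cycles and compute their means (weight / length). Sample:
  cycle 0 → 0: weight = 8, length = 1, mean = 8/1 ≈ 8.000
  cycle 1 → 1: weight = 3, length = 1, mean = 3/1 ≈ 3.000
  cycle 2 → 2: weight = 5, length = 1, mean = 5/1 ≈ 5.000
  cycle 0 → 1 → 0: weight = 8, length = 2, mean = 8/2 ≈ 4.000
  cycle 0 → 2 → 0: weight = 14, length = 2, mean = 14/2 ≈ 7.000
  cycle 1 → 0 → 1: weight = 8, length = 2, mean = 8/2 ≈ 4.000
Minimum mean = 3.000, attained e.g. along the cycle 1 → 1 with weight 3 and length 1. So λ(A) = 3/1 = 3.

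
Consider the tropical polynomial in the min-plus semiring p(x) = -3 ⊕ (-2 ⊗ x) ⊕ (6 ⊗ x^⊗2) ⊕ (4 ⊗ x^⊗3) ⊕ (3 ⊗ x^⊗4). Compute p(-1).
p(-1) = -3

A tropical monomial a ⊗ x^⊗i evaluates to a + i · x. Evaluating each term at x = -1:
  Term 0 contributes -3 + 0 · -1 = -3
  Term 1 contributes -2 + 1 · -1 = -3
  Term 2 contributes 6 + 2 · -1 = 4
  Term 3 contributes 4 + 3 · -1 = 1
  Term 4 contributes 3 + 4 · -1 = -1
p(-1) = ⊕ of these = min[-3, -3, 4, 1, -1] = -3.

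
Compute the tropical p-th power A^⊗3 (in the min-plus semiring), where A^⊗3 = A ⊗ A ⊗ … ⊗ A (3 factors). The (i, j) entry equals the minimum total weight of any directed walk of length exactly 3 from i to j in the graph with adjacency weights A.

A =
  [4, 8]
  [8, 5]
A^⊗3 =
  [12, 16]
  [16, 15]

Each entry (A^⊗3)_ij equals the minimum over all length-3 walks i = v_0 → v_1 → … → v_3 = j of Σ_t A[v_t][v_{t+1}]. For example, for (i, j) = (0, 1) we minimise over 4 possible intermediate vertex sequences; the minimum is 16, attained along the walk 0 → 0 → 0 → 1.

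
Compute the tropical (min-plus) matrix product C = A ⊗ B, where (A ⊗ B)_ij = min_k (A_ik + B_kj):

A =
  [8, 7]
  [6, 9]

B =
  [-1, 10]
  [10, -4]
A ⊗ B =
  [7, 3]
  [5, 5]

Apply the min-plus product entry-by-entry:
  C[0][0] = min over k of (A[0][0] + B[0][0] = 8 + -1 = 7, A[0][1] + B[1][0] = 7 + 10 = 17) = 7 (attained at k = 0)
  C[0][1] = min over k of (A[0][0] + B[0][1] = 8 + 10 = 18, A[0][1] + B[1][1] = 7 + -4 = 3) = 3 (attained at k = 1)
  C[1][0] = min over k of (A[1][0] + B[0][0] = 6 + -1 = 5, A[1][1] + B[1][0] = 9 + 10 = 19) = 5 (attained at k = 0)
  C[1][1] = min over k of (A[1][0] + B[0][1] = 6 + 10 = 16, A[1][1] + B[1][1] = 9 + -4 = 5) = 5 (attained at k = 1)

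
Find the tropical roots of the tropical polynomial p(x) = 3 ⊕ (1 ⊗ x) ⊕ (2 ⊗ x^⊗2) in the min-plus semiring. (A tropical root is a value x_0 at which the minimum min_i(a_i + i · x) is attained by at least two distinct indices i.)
Roots: {-1, 2}

Each tropical root is a break point of the lower envelope of the lines y = a_i + i · x (there are 3 lines, with slopes 0, 1, ..., 2). Only the lines that attain the minimum somewhere contribute to roots; other lines are dominated. Here the surviving (envelope) indices are i = 2, i = 1, i = 0.
Intersections between consecutive envelope lines give the roots: for adjacent envelope indices i < j the intersection is x = (a_i − a_j) / (j − i). Reading off the sorted break points: {-1, 2}.
Verification: at each break x_0, at least two indices attain the minimum of min_i(a_i + i · x_0).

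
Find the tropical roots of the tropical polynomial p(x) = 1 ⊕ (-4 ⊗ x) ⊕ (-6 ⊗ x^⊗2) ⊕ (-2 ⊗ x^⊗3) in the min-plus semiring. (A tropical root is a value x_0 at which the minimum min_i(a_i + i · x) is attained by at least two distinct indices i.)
Roots: {-4, 2, 5}

Each tropical root is a break point of the lower envelope of the lines y = a_i + i · x (there are 4 lines, with slopes 0, 1, ..., 3). Only the lines that attain the minimum somewhere contribute to roots; other lines are dominated. Here the surviving (envelope) indices are i = 3, i = 2, i = 1, i = 0.
Intersections between consecutive envelope lines give the roots: for adjacent envelope indices i < j the intersection is x = (a_i − a_j) / (j − i). Reading off the sorted break points: {-4, 2, 5}.
Verification: at each break x_0, at least two indices attain the minimum of min_i(a_i + i · x_0).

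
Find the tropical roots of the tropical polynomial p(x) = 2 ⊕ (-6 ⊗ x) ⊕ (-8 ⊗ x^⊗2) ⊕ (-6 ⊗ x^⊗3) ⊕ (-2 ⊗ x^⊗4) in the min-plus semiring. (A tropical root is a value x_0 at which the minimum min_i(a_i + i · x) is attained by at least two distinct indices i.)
Roots: {-4, -2, 2, 8}

Each tropical root is a break point of the lower envelope of the lines y = a_i + i · x (there are 5 lines, with slopes 0, 1, ..., 4). Only the lines that attain the minimum somewhere contribute to roots; other lines are dominated. Here the surviving (envelope) indices are i = 4, i = 3, i = 2, i = 1, i = 0.
Intersections between consecutive envelope lines give the roots: for adjacent envelope indices i < j the intersection is x = (a_i − a_j) / (j − i). Reading off the sorted break points: {-4, -2, 2, 8}.
Verification: at each break x_0, at least two indices attain the minimum of min_i(a_i + i · x_0).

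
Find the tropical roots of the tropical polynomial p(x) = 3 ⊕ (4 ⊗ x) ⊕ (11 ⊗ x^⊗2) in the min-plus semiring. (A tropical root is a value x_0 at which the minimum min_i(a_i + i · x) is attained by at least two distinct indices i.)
Roots: {-7, -1}

Each tropical root is a break point of the lower envelope of the lines y = a_i + i · x (there are 3 lines, with slopes 0, 1, ..., 2). Only the lines that attain the minimum somewhere contribute to roots; other lines are dominated. Here the surviving (envelope) indices are i = 2, i = 1, i = 0.
Intersections between consecutive envelope lines give the roots: for adjacent envelope indices i < j the intersection is x = (a_i − a_j) / (j − i). Reading off the sorted break points: {-7, -1}.
Verification: at each break x_0, at least two indices attain the minimum of min_i(a_i + i · x_0).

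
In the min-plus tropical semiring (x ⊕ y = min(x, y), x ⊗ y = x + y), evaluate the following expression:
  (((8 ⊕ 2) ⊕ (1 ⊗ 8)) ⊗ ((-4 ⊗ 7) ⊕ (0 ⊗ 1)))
(((8 ⊕ 2) ⊕ (1 ⊗ 8)) ⊗ ((-4 ⊗ 7) ⊕ (0 ⊗ 1))) = 3

Expand innermost to outermost. Recall ⊕ takes the minimum of its arguments and ⊗ takes their sum. Working out the expression (((8 ⊕ 2) ⊕ (1 ⊗ 8)) ⊗ ((-4 ⊗ 7) ⊕ (0 ⊗ 1))) gives 3.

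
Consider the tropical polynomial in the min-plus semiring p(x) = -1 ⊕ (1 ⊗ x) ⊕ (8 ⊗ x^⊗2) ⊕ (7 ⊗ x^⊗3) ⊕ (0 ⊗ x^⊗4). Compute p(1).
p(1) = -1

A tropical monomial a ⊗ x^⊗i evaluates to a + i · x. Evaluating each term at x = 1:
  Term 0 contributes -1 + 0 · 1 = -1
  Term 1 contributes 1 + 1 · 1 = 2
  Term 2 contributes 8 + 2 · 1 = 10
  Term 3 contributes 7 + 3 · 1 = 10
  Term 4 contributes 0 + 4 · 1 = 4
p(1) = ⊕ of these = min[-1, 2, 10, 10, 4] = -1.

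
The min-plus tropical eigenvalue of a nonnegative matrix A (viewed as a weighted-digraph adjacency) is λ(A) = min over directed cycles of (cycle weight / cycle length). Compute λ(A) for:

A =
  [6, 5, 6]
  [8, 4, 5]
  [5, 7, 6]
λ(A) = 4

Enumerate directed cycles and compute their means (weight / length). Sample:
  cycle 0 → 0: weight = 6, length = 1, mean = 6/1 ≈ 6.000
  cycle 1 → 1: weight = 4, length = 1, mean = 4/1 ≈ 4.000
  cycle 2 → 2: weight = 6, length = 1, mean = 6/1 ≈ 6.000
  cycle 0 → 1 → 0: weight = 13, length = 2, mean = 13/2 ≈ 6.500
  cycle 0 → 2 → 0: weight = 11, length = 2, mean = 11/2 ≈ 5.500
  cycle 1 → 0 → 1: weight = 13, length = 2, mean = 13/2 ≈ 6.500
Minimum mean = 4.000, attained e.g. along the cycle 1 → 1 with weight 4 and length 1. So λ(A) = 4/1 = 4.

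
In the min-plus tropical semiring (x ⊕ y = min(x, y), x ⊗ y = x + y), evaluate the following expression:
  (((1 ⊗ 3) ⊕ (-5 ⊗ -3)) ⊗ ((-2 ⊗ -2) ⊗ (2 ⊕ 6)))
(((1 ⊗ 3) ⊕ (-5 ⊗ -3)) ⊗ ((-2 ⊗ -2) ⊗ (2 ⊕ 6))) = -10

Expand innermost to outermost. Recall ⊕ takes the minimum of its arguments and ⊗ takes their sum. Working out the expression (((1 ⊗ 3) ⊕ (-5 ⊗ -3)) ⊗ ((-2 ⊗ -2) ⊗ (2 ⊕ 6))) gives -10.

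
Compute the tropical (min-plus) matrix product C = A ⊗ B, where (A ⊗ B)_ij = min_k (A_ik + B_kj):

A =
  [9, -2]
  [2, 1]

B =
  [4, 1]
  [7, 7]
A ⊗ B =
  [5, 5]
  [6, 3]

Apply the min-plus product entry-by-entry:
  C[0][0] = min over k of (A[0][0] + B[0][0] = 9 + 4 = 13, A[0][1] + B[1][0] = -2 + 7 = 5) = 5 (attained at k = 1)
  C[0][1] = min over k of (A[0][0] + B[0][1] = 9 + 1 = 10, A[0][1] + B[1][1] = -2 + 7 = 5) = 5 (attained at k = 1)
  C[1][0] = min over k of (A[1][0] + B[0][0] = 2 + 4 = 6, A[1][1] + B[1][0] = 1 + 7 = 8) = 6 (attained at k = 0)
  C[1][1] = min over k of (A[1][0] + B[0][1] = 2 + 1 = 3, A[1][1] + B[1][1] = 1 + 7 = 8) = 3 (attained at k = 0)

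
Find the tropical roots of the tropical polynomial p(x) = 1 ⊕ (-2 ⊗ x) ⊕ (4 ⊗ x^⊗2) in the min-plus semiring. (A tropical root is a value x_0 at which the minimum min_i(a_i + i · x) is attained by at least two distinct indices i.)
Roots: {-6, 3}

Each tropical root is a break point of the lower envelope of the lines y = a_i + i · x (there are 3 lines, with slopes 0, 1, ..., 2). Only the lines that attain the minimum somewhere contribute to roots; other lines are dominated. Here the surviving (envelope) indices are i = 2, i = 1, i = 0.
Intersections between consecutive envelope lines give the roots: for adjacent envelope indices i < j the intersection is x = (a_i − a_j) / (j − i). Reading off the sorted break points: {-6, 3}.
Verification: at each break x_0, at least two indices attain the minimum of min_i(a_i + i · x_0).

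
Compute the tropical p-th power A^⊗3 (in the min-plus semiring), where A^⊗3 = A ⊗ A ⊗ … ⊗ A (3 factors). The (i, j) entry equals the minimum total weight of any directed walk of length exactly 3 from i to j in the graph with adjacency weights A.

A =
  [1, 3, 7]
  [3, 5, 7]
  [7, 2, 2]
A^⊗3 =
  [3, 5, 9]
  [5, 7, 11]
  [6, 6, 6]

Each entry (A^⊗3)_ij equals the minimum over all length-3 walks i = v_0 → v_1 → … → v_3 = j of Σ_t A[v_t][v_{t+1}]. For example, for (i, j) = (0, 2) we minimise over 9 possible intermediate vertex sequences; the minimum is 9, attained along the walk 0 → 0 → 0 → 2.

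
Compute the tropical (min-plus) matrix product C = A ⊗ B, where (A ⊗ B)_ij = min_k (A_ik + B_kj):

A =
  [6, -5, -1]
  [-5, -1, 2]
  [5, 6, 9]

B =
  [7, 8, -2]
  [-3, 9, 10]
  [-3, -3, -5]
A ⊗ B =
  [-8, -4, -6]
  [-4, -1, -7]
  [3, 6, 3]

Apply the min-plus product entry-by-entry:
  C[0][0] = min over k of (A[0][0] + B[0][0] = 6 + 7 = 13, A[0][1] + B[1][0] = -5 + -3 = -8, A[0][2] + B[2][0] = -1 + -3 = -4) = -8 (attained at k = 1)
  C[0][1] = min over k of (A[0][0] + B[0][1] = 6 + 8 = 14, A[0][1] + B[1][1] = -5 + 9 = 4, A[0][2] + B[2][1] = -1 + -3 = -4) = -4 (attained at k = 2)
  C[0][2] = min over k of (A[0][0] + B[0][2] = 6 + -2 = 4, A[0][1] + B[1][2] = -5 + 10 = 5, A[0][2] + B[2][2] = -1 + -5 = -6) = -6 (attained at k = 2)
  C[1][0] = min over k of (A[1][0] + B[0][0] = -5 + 7 = 2, A[1][1] + B[1][0] = -1 + -3 = -4, A[1][2] + B[2][0] = 2 + -3 = -1) = -4 (attained at k = 1)
  C[1][1] = min over k of (A[1][0] + B[0][1] = -5 + 8 = 3, A[1][1] + B[1][1] = -1 + 9 = 8, A[1][2] + B[2][1] = 2 + -3 = -1) = -1 (attained at k = 2)
  C[1][2] = min over k of (A[1][0] + B[0][2] = -5 + -2 = -7, A[1][1] + B[1][2] = -1 + 10 = 9, A[1][2] + B[2][2] = 2 + -5 = -3) = -7 (attained at k = 0)
  C[2][0] = min over k of (A[2][0] + B[0][0] = 5 + 7 = 12, A[2][1] + B[1][0] = 6 + -3 = 3, A[2][2] + B[2][0] = 9 + -3 = 6) = 3 (attained at k = 1)
  C[2][1] = min over k of (A[2][0] + B[0][1] = 5 + 8 = 13, A[2][1] + B[1][1] = 6 + 9 = 15, A[2][2] + B[2][1] = 9 + -3 = 6) = 6 (attained at k = 2)
  C[2][2] = min over k of (A[2][0] + B[0][2] = 5 + -2 = 3, A[2][1] + B[1][2] = 6 + 10 = 16, A[2][2] + B[2][2] = 9 + -5 = 4) = 3 (attained at k = 0)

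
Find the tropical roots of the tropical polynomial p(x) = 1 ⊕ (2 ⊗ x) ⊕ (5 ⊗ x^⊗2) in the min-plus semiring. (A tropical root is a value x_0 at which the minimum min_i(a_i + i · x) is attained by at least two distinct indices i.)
Roots: {-3, -1}

Each tropical root is a break point of the lower envelope of the lines y = a_i + i · x (there are 3 lines, with slopes 0, 1, ..., 2). Only the lines that attain the minimum somewhere contribute to roots; other lines are dominated. Here the surviving (envelope) indices are i = 2, i = 1, i = 0.
Intersections between consecutive envelope lines give the roots: for adjacent envelope indices i < j the intersection is x = (a_i − a_j) / (j − i). Reading off the sorted break points: {-3, -1}.
Verification: at each break x_0, at least two indices attain the minimum of min_i(a_i + i · x_0).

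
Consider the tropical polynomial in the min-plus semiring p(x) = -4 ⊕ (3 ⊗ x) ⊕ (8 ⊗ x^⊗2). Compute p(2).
p(2) = -4

A tropical monomial a ⊗ x^⊗i evaluates to a + i · x. Evaluating each term at x = 2:
  Term 0 contributes -4 + 0 · 2 = -4
  Term 1 contributes 3 + 1 · 2 = 5
  Term 2 contributes 8 + 2 · 2 = 12
p(2) = ⊕ of these = min[-4, 5, 12] = -4.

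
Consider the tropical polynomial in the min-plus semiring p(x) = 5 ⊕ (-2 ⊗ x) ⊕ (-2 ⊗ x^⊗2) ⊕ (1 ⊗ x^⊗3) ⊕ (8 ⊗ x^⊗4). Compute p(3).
p(3) = 1

A tropical monomial a ⊗ x^⊗i evaluates to a + i · x. Evaluating each term at x = 3:
  Term 0 contributes 5 + 0 · 3 = 5
  Term 1 contributes -2 + 1 · 3 = 1
  Term 2 contributes -2 + 2 · 3 = 4
  Term 3 contributes 1 + 3 · 3 = 10
  Term 4 contributes 8 + 4 · 3 = 20
p(3) = ⊕ of these = min[5, 1, 4, 10, 20] = 1.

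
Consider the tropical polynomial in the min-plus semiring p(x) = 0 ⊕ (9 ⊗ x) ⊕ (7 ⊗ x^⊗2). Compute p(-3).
p(-3) = 0

A tropical monomial a ⊗ x^⊗i evaluates to a + i · x. Evaluating each term at x = -3:
  Term 0 contributes 0 + 0 · -3 = 0
  Term 1 contributes 9 + 1 · -3 = 6
  Term 2 contributes 7 + 2 · -3 = 1
p(-3) = ⊕ of these = min[0, 6, 1] = 0.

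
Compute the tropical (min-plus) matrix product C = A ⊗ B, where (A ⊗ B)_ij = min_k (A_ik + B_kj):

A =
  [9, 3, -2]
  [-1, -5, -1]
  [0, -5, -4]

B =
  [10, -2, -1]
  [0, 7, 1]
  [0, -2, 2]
A ⊗ B =
  [-2, -4, 0]
  [-5, -3, -4]
  [-5, -6, -4]

Apply the min-plus product entry-by-entry:
  C[0][0] = min over k of (A[0][0] + B[0][0] = 9 + 10 = 19, A[0][1] + B[1][0] = 3 + 0 = 3, A[0][2] + B[2][0] = -2 + 0 = -2) = -2 (attained at k = 2)
  C[0][1] = min over k of (A[0][0] + B[0][1] = 9 + -2 = 7, A[0][1] + B[1][1] = 3 + 7 = 10, A[0][2] + B[2][1] = -2 + -2 = -4) = -4 (attained at k = 2)
  C[0][2] = min over k of (A[0][0] + B[0][2] = 9 + -1 = 8, A[0][1] + B[1][2] = 3 + 1 = 4, A[0][2] + B[2][2] = -2 + 2 = 0) = 0 (attained at k = 2)
  C[1][0] = min over k of (A[1][0] + B[0][0] = -1 + 10 = 9, A[1][1] + B[1][0] = -5 + 0 = -5, A[1][2] + B[2][0] = -1 + 0 = -1) = -5 (attained at k = 1)
  C[1][1] = min over k of (A[1][0] + B[0][1] = -1 + -2 = -3, A[1][1] + B[1][1] = -5 + 7 = 2, A[1][2] + B[2][1] = -1 + -2 = -3) = -3 (attained at k = 0)
  C[1][2] = min over k of (A[1][0] + B[0][2] = -1 + -1 = -2, A[1][1] + B[1][2] = -5 + 1 = -4, A[1][2] + B[2][2] = -1 + 2 = 1) = -4 (attained at k = 1)
  C[2][0] = min over k of (A[2][0] + B[0][0] = 0 + 10 = 10, A[2][1] + B[1][0] = -5 + 0 = -5, A[2][2] + B[2][0] = -4 + 0 = -4) = -5 (attained at k = 1)
  C[2][1] = min over k of (A[2][0] + B[0][1] = 0 + -2 = -2, A[2][1] + B[1][1] = -5 + 7 = 2, A[2][2] + B[2][1] = -4 + -2 = -6) = -6 (attained at k = 2)
  C[2][2] = min over k of (A[2][0] + B[0][2] = 0 + -1 = -1, A[2][1] + B[1][2] = -5 + 1 = -4, A[2][2] + B[2][2] = -4 + 2 = -2) = -4 (attained at k = 1)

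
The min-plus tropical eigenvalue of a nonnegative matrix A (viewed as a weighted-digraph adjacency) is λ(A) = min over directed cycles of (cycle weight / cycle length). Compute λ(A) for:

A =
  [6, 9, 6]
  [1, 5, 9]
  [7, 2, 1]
λ(A) = 1

Enumerate directed cycles and compute their means (weight / length). Sample:
  cycle 0 → 0: weight = 6, length = 1, mean = 6/1 ≈ 6.000
  cycle 1 → 1: weight = 5, length = 1, mean = 5/1 ≈ 5.000
  cycle 2 → 2: weight = 1, length = 1, mean = 1/1 ≈ 1.000
  cycle 0 → 1 → 0: weight = 10, length = 2, mean = 10/2 ≈ 5.000
  cycle 0 → 2 → 0: weight = 13, length = 2, mean = 13/2 ≈ 6.500
  cycle 1 → 0 → 1: weight = 10, length = 2, mean = 10/2 ≈ 5.000
Minimum mean = 1.000, attained e.g. along the cycle 2 → 2 with weight 1 and length 1. So λ(A) = 1/1 = 1.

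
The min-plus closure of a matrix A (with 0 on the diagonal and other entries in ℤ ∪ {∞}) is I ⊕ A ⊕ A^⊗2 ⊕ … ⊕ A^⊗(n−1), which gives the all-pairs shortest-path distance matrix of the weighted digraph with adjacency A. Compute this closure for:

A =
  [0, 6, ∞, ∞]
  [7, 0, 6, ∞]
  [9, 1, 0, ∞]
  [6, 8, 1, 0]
Closure =
  [0, 6, 12, ∞]
  [7, 0, 6, ∞]
  [8, 1, 0, ∞]
  [6, 2, 1, 0]

This is the Floyd-Warshall all-pairs shortest-path computation. For each intermediate vertex k = 0, 1, …, 3, update dist[i][j] ← min(dist[i][j], dist[i][k] + dist[k][j]). The final matrix gives, for each (i, j), the minimum total weight of any directed path from i to j (possibly empty when i = j).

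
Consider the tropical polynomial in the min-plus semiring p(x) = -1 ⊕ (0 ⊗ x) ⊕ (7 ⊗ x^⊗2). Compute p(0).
p(0) = -1

A tropical monomial a ⊗ x^⊗i evaluates to a + i · x. Evaluating each term at x = 0:
  Term 0 contributes -1 + 0 · 0 = -1
  Term 1 contributes 0 + 1 · 0 = 0
  Term 2 contributes 7 + 2 · 0 = 7
p(0) = ⊕ of these = min[-1, 0, 7] = -1.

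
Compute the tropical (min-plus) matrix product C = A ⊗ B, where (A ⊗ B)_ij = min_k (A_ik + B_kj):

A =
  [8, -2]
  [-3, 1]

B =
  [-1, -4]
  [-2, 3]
A ⊗ B =
  [-4, 1]
  [-4, -7]

Apply the min-plus product entry-by-entry:
  C[0][0] = min over k of (A[0][0] + B[0][0] = 8 + -1 = 7, A[0][1] + B[1][0] = -2 + -2 = -4) = -4 (attained at k = 1)
  C[0][1] = min over k of (A[0][0] + B[0][1] = 8 + -4 = 4, A[0][1] + B[1][1] = -2 + 3 = 1) = 1 (attained at k = 1)
  C[1][0] = min over k of (A[1][0] + B[0][0] = -3 + -1 = -4, A[1][1] + B[1][0] = 1 + -2 = -1) = -4 (attained at k = 0)
  C[1][1] = min over k of (A[1][0] + B[0][1] = -3 + -4 = -7, A[1][1] + B[1][1] = 1 + 3 = 4) = -7 (attained at k = 0)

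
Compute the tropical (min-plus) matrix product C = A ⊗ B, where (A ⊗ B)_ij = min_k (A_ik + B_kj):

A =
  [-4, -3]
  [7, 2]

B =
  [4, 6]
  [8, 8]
A ⊗ B =
  [0, 2]
  [10, 10]

Apply the min-plus product entry-by-entry:
  C[0][0] = min over k of (A[0][0] + B[0][0] = -4 + 4 = 0, A[0][1] + B[1][0] = -3 + 8 = 5) = 0 (attained at k = 0)
  C[0][1] = min over k of (A[0][0] + B[0][1] = -4 + 6 = 2, A[0][1] + B[1][1] = -3 + 8 = 5) = 2 (attained at k = 0)
  C[1][0] = min over k of (A[1][0] + B[0][0] = 7 + 4 = 11, A[1][1] + B[1][0] = 2 + 8 = 10) = 10 (attained at k = 1)
  C[1][1] = min over k of (A[1][0] + B[0][1] = 7 + 6 = 13, A[1][1] + B[1][1] = 2 + 8 = 10) = 10 (attained at k = 1)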